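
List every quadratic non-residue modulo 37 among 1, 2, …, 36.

2 5 6 8 13 14 15 17 18 19 20 22 23 24 29 31 32 35

Square k = 1,…,18 (k and 37−k give the same square):
1²=1, 2²=4, 3²=9, 4²=16, 5²=25, 6²=36, 7²≡12, 8²≡27, 9²≡7, 10²≡26, 11²≡10, 12²≡33, 13²≡21, 14²≡11, 15²≡3, 16²≡34, 17²≡30, 18²≡28 (mod 37).
The residues are {1, 3, 4, 7, 9, 10, 11, 12, 16, 21, 25, 26, 27, 28, 30, 33, 34, 36}; the non-residues are the remaining 18 nonzero classes.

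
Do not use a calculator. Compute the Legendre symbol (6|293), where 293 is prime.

1

Pull out 2: since 293 ≡ 5 (mod 8), (2/293) = -1.
Reciprocity: 3 ≡ 3 and 293 ≡ 1 (mod 4), so (3/293) = +(293/3).
Reduce top mod 3: now compute (2/3).
Pull out 2: since 3 ≡ 3 (mod 8), (2/3) = -1.
Reached (1/3) = 1. Collecting the sign flips along the way, the symbol is +1.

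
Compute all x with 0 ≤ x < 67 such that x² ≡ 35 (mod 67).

13, 54

Since 67 ≡ 3 (mod 4), a square root of 35 is 35^((67+1)/4) = 35^17 mod 67.
Repeated squaring: 35^2≡19, 35^4≡26, 35^8≡6, 35^16≡36 (mod 67).
35^17 = 35^(16+1) ≡ 54 (mod 67).
Check: 54² = 2916 ≡ 35 (mod 67). The two roots are 13 and 54.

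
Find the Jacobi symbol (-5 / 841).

1

First reduce: -5 ≡ 836 (mod 841).
Pull out 2^2: since 841 ≡ 1 (mod 8), (2/841) = +1, so (2/841)^2 = +1.
Reciprocity: 209 ≡ 1 and 841 ≡ 1 (mod 4), so (209/841) = +(841/209).
Reduce top mod 209: now compute (5/209).
Reciprocity: 5 ≡ 1 and 209 ≡ 1 (mod 4), so (5/209) = +(209/5).
Reduce top mod 5: now compute (4/5).
Pull out 2^2: since 5 ≡ 5 (mod 8), (2/5) = -1, so (2/5)^2 = +1.
Reached (1/5) = 1. Collecting the sign flips along the way, the symbol is +1.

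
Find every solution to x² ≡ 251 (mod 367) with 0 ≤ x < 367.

148, 219

Since 367 ≡ 3 (mod 4), a square root of 251 is 251^((367+1)/4) = 251^92 mod 367.
Repeated squaring: 251^2≡244, 251^4≡82, 251^8≡118, 251^16≡345, 251^32≡117, 251^64≡110 (mod 367).
251^92 = 251^(64+16+8+4) ≡ 148 (mod 367).
Check: 148² = 21904 ≡ 251 (mod 367). The two roots are 148 and 219.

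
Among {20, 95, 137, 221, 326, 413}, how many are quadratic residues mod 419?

4

(20/419) = +1 → QR.
(95/419) = -1 → non-residue.
(137/419) = +1 → QR.
(221/419) = -1 → non-residue.
(326/419) = +1 → QR.
(413/419) = +1 → QR.
Total quadratic residues among the 6: 4.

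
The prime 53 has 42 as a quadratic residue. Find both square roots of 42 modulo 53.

25, 28

53 ≡ 1 (mod 4), so we find a root by search.
Trying successive values, 25² = 625 ≡ 42 (mod 53). The other root is 53 − 25 = 28.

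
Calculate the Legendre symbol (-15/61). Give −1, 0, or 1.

First reduce: -15 ≡ 46 (mod 61).
Pull out 2: since 61 ≡ 5 (mod 8), (2/61) = -1.
Reciprocity: 23 ≡ 3 and 61 ≡ 1 (mod 4), so (23/61) = +(61/23).
Reduce top mod 23: now compute (15/23).
Reciprocity: 15 ≡ 3 and 23 ≡ 3 (mod 4), so (15/23) = −(23/15).
Reduce top mod 15: now compute (8/15).
Pull out 2^3: since 15 ≡ 7 (mod 8), (2/15) = +1, so (2/15)^3 = +1.
Reached (1/15) = 1. Collecting the sign flips along the way, the symbol is +1.

1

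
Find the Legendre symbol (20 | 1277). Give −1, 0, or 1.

Pull out 2^2: since 1277 ≡ 5 (mod 8), (2/1277) = -1, so (2/1277)^2 = +1.
Reciprocity: 5 ≡ 1 and 1277 ≡ 1 (mod 4), so (5/1277) = +(1277/5).
Reduce top mod 5: now compute (2/5).
Pull out 2: since 5 ≡ 5 (mod 8), (2/5) = -1.
Reached (1/5) = 1. Collecting the sign flips along the way, the symbol is -1.

-1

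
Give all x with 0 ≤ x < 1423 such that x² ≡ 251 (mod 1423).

Since 1423 ≡ 3 (mod 4), a square root of 251 is 251^((1423+1)/4) = 251^356 mod 1423.
Repeated squaring: 251^2≡389, 251^4≡483, 251^8≡1340, 251^16≡1197, 251^32≡1271, 251^64≡336, 251^128≡479, 251^256≡338 (mod 1423).
251^356 = 251^(256+64+32+4) ≡ 193 (mod 1423).
Check: 193² = 37249 ≡ 251 (mod 1423). The two roots are 193 and 1230.

193, 1230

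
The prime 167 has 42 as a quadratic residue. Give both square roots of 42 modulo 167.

Since 167 ≡ 3 (mod 4), a square root of 42 is 42^((167+1)/4) = 42^42 mod 167.
Repeated squaring: 42^2≡94, 42^4≡152, 42^8≡58, 42^16≡24, 42^32≡75 (mod 167).
42^42 = 42^(32+8+2) ≡ 84 (mod 167).
Check: 84² = 7056 ≡ 42 (mod 167). The two roots are 83 and 84.

83, 84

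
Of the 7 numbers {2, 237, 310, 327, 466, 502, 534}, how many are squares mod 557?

(2/557) = -1 → non-residue.
(237/557) = -1 → non-residue.
(310/557) = -1 → non-residue.
(327/557) = -1 → non-residue.
(466/557) = -1 → non-residue.
(502/557) = +1 → QR.
(534/557) = -1 → non-residue.
Total quadratic residues among the 7: 1.

1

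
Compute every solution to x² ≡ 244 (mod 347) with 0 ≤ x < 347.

Since 347 ≡ 3 (mod 4), a square root of 244 is 244^((347+1)/4) = 244^87 mod 347.
Repeated squaring: 244^2≡199, 244^4≡43, 244^8≡114, 244^16≡157, 244^32≡12, 244^64≡144 (mod 347).
244^87 = 244^(64+16+4+2+1) ≡ 130 (mod 347).
Check: 130² = 16900 ≡ 244 (mod 347). The two roots are 130 and 217.

130, 217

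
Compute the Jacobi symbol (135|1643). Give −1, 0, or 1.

-1

Reciprocity: 135 ≡ 3 and 1643 ≡ 3 (mod 4), so (135/1643) = −(1643/135).
Reduce top mod 135: now compute (23/135).
Reciprocity: 23 ≡ 3 and 135 ≡ 3 (mod 4), so (23/135) = −(135/23).
Reduce top mod 23: now compute (20/23).
Pull out 2^2: since 23 ≡ 7 (mod 8), (2/23) = +1, so (2/23)^2 = +1.
Reciprocity: 5 ≡ 1 and 23 ≡ 3 (mod 4), so (5/23) = +(23/5).
Reduce top mod 5: now compute (3/5).
Reciprocity: 3 ≡ 3 and 5 ≡ 1 (mod 4), so (3/5) = +(5/3).
Reduce top mod 3: now compute (2/3).
Pull out 2: since 3 ≡ 3 (mod 8), (2/3) = -1.
Reached (1/3) = 1. Collecting the sign flips along the way, the symbol is -1.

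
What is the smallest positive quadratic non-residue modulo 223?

(2/223) = +1, so 2 is a residue.
(3/223) = −1, so 3 is the smallest positive non-residue mod 223.

3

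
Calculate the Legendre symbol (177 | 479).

Reciprocity: 177 ≡ 1 and 479 ≡ 3 (mod 4), so (177/479) = +(479/177).
Reduce top mod 177: now compute (125/177).
Reciprocity: 125 ≡ 1 and 177 ≡ 1 (mod 4), so (125/177) = +(177/125).
Reduce top mod 125: now compute (52/125).
Pull out 2^2: since 125 ≡ 5 (mod 8), (2/125) = -1, so (2/125)^2 = +1.
Reciprocity: 13 ≡ 1 and 125 ≡ 1 (mod 4), so (13/125) = +(125/13).
Reduce top mod 13: now compute (8/13).
Pull out 2^3: since 13 ≡ 5 (mod 8), (2/13) = -1, so (2/13)^3 = -1.
Reached (1/13) = 1. Collecting the sign flips along the way, the symbol is -1.

-1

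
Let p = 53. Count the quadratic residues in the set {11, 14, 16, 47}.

3

(11/53) = +1 → QR.
(14/53) = -1 → non-residue.
(16/53) = +1 → QR.
(47/53) = +1 → QR.
Total quadratic residues among the 4: 3.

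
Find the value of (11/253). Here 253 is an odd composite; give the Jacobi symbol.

Reciprocity: 11 ≡ 3 and 253 ≡ 1 (mod 4), so (11/253) = +(253/11).
Reduce top mod 11: now compute (0/11).
Top reduces to 0: gcd > 1, so the symbol is 0.

0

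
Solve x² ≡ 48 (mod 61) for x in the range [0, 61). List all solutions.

61 ≡ 1 (mod 4), so we find a root by search.
Trying successive values, 29² = 841 ≡ 48 (mod 61). The other root is 61 − 29 = 32.

29, 32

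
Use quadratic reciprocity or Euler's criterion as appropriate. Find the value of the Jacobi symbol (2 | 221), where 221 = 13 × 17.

Pull out 2: since 221 ≡ 5 (mod 8), (2/221) = -1.
Reached (1/221) = 1. Collecting the sign flips along the way, the symbol is -1.

-1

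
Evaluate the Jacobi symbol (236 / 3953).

0

Pull out 2^2: since 3953 ≡ 1 (mod 8), (2/3953) = +1, so (2/3953)^2 = +1.
Reciprocity: 59 ≡ 3 and 3953 ≡ 1 (mod 4), so (59/3953) = +(3953/59).
Reduce top mod 59: now compute (0/59).
Top reduces to 0: gcd > 1, so the symbol is 0.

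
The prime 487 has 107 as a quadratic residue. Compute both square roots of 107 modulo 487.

113, 374

Since 487 ≡ 3 (mod 4), a square root of 107 is 107^((487+1)/4) = 107^122 mod 487.
Repeated squaring: 107^2≡248, 107^4≡142, 107^8≡197, 107^16≡336, 107^32≡399, 107^64≡439 (mod 487).
107^122 = 107^(64+32+16+8+2) ≡ 374 (mod 487).
Check: 374² = 139876 ≡ 107 (mod 487). The two roots are 113 and 374.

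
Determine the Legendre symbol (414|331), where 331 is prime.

Euler's criterion: (414/331) ≡ 83^165 (mod 331).
83^2 ≡ 269 (mod 331)
83^4 ≡ 203 (mod 331)
83^8 ≡ 165 (mod 331)
83^16 ≡ 83 (mod 331)
83^32 ≡ 269 (mod 331)
83^64 ≡ 203 (mod 331)
83^128 ≡ 165 (mod 331)
83^165 = 83^(128+32+4+1) ≡ 1 (mod 331).
Result is 1, so (414/331) = 1.

1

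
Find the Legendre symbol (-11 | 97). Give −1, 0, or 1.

First reduce: -11 ≡ 86 (mod 97).
Pull out 2: since 97 ≡ 1 (mod 8), (2/97) = +1.
Reciprocity: 43 ≡ 3 and 97 ≡ 1 (mod 4), so (43/97) = +(97/43).
Reduce top mod 43: now compute (11/43).
Reciprocity: 11 ≡ 3 and 43 ≡ 3 (mod 4), so (11/43) = −(43/11).
Reduce top mod 11: now compute (10/11).
Pull out 2: since 11 ≡ 3 (mod 8), (2/11) = -1.
Reciprocity: 5 ≡ 1 and 11 ≡ 3 (mod 4), so (5/11) = +(11/5).
Reduce top mod 5: now compute (1/5).
Reached (1/5) = 1. Collecting the sign flips along the way, the symbol is +1.

1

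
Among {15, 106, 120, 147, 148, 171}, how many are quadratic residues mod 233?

4

(15/233) = +1 → QR.
(106/233) = -1 → non-residue.
(120/233) = +1 → QR.
(147/233) = -1 → non-residue.
(148/233) = +1 → QR.
(171/233) = +1 → QR.
Total quadratic residues among the 6: 4.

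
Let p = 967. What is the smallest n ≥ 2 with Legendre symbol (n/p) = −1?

3

(2/967) = +1, so 2 is a residue.
(3/967) = −1, so 3 is the smallest positive non-residue mod 967.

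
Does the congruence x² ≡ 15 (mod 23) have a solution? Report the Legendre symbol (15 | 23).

-1

Reciprocity: 15 ≡ 3 and 23 ≡ 3 (mod 4), so (15/23) = −(23/15).
Reduce top mod 15: now compute (8/15).
Pull out 2^3: since 15 ≡ 7 (mod 8), (2/15) = +1, so (2/15)^3 = +1.
Reached (1/15) = 1. Collecting the sign flips along the way, the symbol is -1.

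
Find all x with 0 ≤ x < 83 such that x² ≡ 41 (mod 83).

Since 83 ≡ 3 (mod 4), a square root of 41 is 41^((83+1)/4) = 41^21 mod 83.
Repeated squaring: 41^2≡21, 41^4≡26, 41^8≡12, 41^16≡61 (mod 83).
41^21 = 41^(16+4+1) ≡ 37 (mod 83).
Check: 37² = 1369 ≡ 41 (mod 83). The two roots are 37 and 46.

37, 46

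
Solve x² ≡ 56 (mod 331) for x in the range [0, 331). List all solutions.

52, 279

Since 331 ≡ 3 (mod 4), a square root of 56 is 56^((331+1)/4) = 56^83 mod 331.
Repeated squaring: 56^2≡157, 56^4≡155, 56^8≡193, 56^16≡177, 56^32≡215, 56^64≡216 (mod 331).
56^83 = 56^(64+16+2+1) ≡ 279 (mod 331).
Check: 279² = 77841 ≡ 56 (mod 331). The two roots are 52 and 279.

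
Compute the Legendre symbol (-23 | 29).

First reduce: -23 ≡ 6 (mod 29).
Pull out 2: since 29 ≡ 5 (mod 8), (2/29) = -1.
Reciprocity: 3 ≡ 3 and 29 ≡ 1 (mod 4), so (3/29) = +(29/3).
Reduce top mod 3: now compute (2/3).
Pull out 2: since 3 ≡ 3 (mod 8), (2/3) = -1.
Reached (1/3) = 1. Collecting the sign flips along the way, the symbol is +1.

1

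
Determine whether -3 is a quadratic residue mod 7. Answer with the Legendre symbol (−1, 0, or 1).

1

First reduce: -3 ≡ 4 (mod 7).
Pull out 2^2: since 7 ≡ 7 (mod 8), (2/7) = +1, so (2/7)^2 = +1.
Reached (1/7) = 1. Collecting the sign flips along the way, the symbol is +1.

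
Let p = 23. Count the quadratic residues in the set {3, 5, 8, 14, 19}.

2

(3/23) = +1 → QR.
(5/23) = -1 → non-residue.
(8/23) = +1 → QR.
(14/23) = -1 → non-residue.
(19/23) = -1 → non-residue.
Total quadratic residues among the 5: 2.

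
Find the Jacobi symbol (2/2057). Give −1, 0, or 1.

1

Pull out 2: since 2057 ≡ 1 (mod 8), (2/2057) = +1.
Reached (1/2057) = 1. Collecting the sign flips along the way, the symbol is +1.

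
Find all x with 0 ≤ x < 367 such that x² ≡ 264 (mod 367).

Since 367 ≡ 3 (mod 4), a square root of 264 is 264^((367+1)/4) = 264^92 mod 367.
Repeated squaring: 264^2≡333, 264^4≡55, 264^8≡89, 264^16≡214, 264^32≡288, 264^64≡2 (mod 367).
264^92 = 264^(64+16+8+4) ≡ 224 (mod 367).
Check: 224² = 50176 ≡ 264 (mod 367). The two roots are 143 and 224.

143, 224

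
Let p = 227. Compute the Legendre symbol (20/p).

-1

Pull out 2^2: since 227 ≡ 3 (mod 8), (2/227) = -1, so (2/227)^2 = +1.
Reciprocity: 5 ≡ 1 and 227 ≡ 3 (mod 4), so (5/227) = +(227/5).
Reduce top mod 5: now compute (2/5).
Pull out 2: since 5 ≡ 5 (mod 8), (2/5) = -1.
Reached (1/5) = 1. Collecting the sign flips along the way, the symbol is -1.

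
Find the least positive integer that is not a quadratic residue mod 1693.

2

(2/1693) = −1, so 2 is the smallest positive non-residue mod 1693.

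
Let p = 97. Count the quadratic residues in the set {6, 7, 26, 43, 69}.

2

(6/97) = +1 → QR.
(7/97) = -1 → non-residue.
(26/97) = -1 → non-residue.
(43/97) = +1 → QR.
(69/97) = -1 → non-residue.
Total quadratic residues among the 5: 2.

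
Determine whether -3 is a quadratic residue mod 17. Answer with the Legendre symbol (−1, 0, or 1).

First reduce: -3 ≡ 14 (mod 17).
Pull out 2: since 17 ≡ 1 (mod 8), (2/17) = +1.
Reciprocity: 7 ≡ 3 and 17 ≡ 1 (mod 4), so (7/17) = +(17/7).
Reduce top mod 7: now compute (3/7).
Reciprocity: 3 ≡ 3 and 7 ≡ 3 (mod 4), so (3/7) = −(7/3).
Reduce top mod 3: now compute (1/3).
Reached (1/3) = 1. Collecting the sign flips along the way, the symbol is -1.

-1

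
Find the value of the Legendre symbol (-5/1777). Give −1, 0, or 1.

-1

First reduce: -5 ≡ 1772 (mod 1777).
Pull out 2^2: since 1777 ≡ 1 (mod 8), (2/1777) = +1, so (2/1777)^2 = +1.
Reciprocity: 443 ≡ 3 and 1777 ≡ 1 (mod 4), so (443/1777) = +(1777/443).
Reduce top mod 443: now compute (5/443).
Reciprocity: 5 ≡ 1 and 443 ≡ 3 (mod 4), so (5/443) = +(443/5).
Reduce top mod 5: now compute (3/5).
Reciprocity: 3 ≡ 3 and 5 ≡ 1 (mod 4), so (3/5) = +(5/3).
Reduce top mod 3: now compute (2/3).
Pull out 2: since 3 ≡ 3 (mod 8), (2/3) = -1.
Reached (1/3) = 1. Collecting the sign flips along the way, the symbol is -1.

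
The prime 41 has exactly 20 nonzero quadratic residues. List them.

Square k = 1,…,20 (k and 41−k give the same square):
1²=1, 2²=4, 3²=9, 4²=16, 5²=25, 6²=36, 7²≡8, 8²≡23, 9²≡40, 10²≡18, 11²≡39, 12²≡21, 13²≡5, 14²≡32, 15²≡20, 16²≡10, 17²≡2, 18²≡37, 19²≡33, 20²≡31 (mod 41).
So the quadratic residues mod 41 are {1, 2, 4, 5, 8, 9, 10, 16, 18, 20, 21, 23, 25, 31, 32, 33, 36, 37, 39, 40}.

1,2,4,5,8,9,10,16,18,20,21,23,25,31,32,33,36,37,39,40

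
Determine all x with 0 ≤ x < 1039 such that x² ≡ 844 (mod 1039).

330, 709

Since 1039 ≡ 3 (mod 4), a square root of 844 is 844^((1039+1)/4) = 844^260 mod 1039.
Repeated squaring: 844^2≡621, 844^4≡172, 844^8≡492, 844^16≡1016, 844^32≡529, 844^64≡350, 844^128≡937, 844^256≡14 (mod 1039).
844^260 = 844^(256+4) ≡ 330 (mod 1039).
Check: 330² = 108900 ≡ 844 (mod 1039). The two roots are 330 and 709.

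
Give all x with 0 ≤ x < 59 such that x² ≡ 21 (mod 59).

Since 59 ≡ 3 (mod 4), a square root of 21 is 21^((59+1)/4) = 21^15 mod 59.
Repeated squaring: 21^2≡28, 21^4≡17, 21^8≡53 (mod 59).
21^15 = 21^(8+4+2+1) ≡ 27 (mod 59).
Check: 27² = 729 ≡ 21 (mod 59). The two roots are 27 and 32.

27, 32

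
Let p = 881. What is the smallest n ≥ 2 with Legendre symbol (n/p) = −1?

(2/881) = +1, so 2 is a residue.
(3/881) = −1, so 3 is the smallest positive non-residue mod 881.

3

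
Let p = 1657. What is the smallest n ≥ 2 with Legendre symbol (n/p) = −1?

(2/1657) = +1, so 2 is a residue.
(3/1657) = +1, so 3 is a residue.
(4/1657) = +1, so 4 is a residue.
(5/1657) = −1, so 5 is the smallest positive non-residue mod 1657.

5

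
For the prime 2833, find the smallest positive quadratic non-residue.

5

(2/2833) = +1, so 2 is a residue.
(3/2833) = +1, so 3 is a residue.
(4/2833) = +1, so 4 is a residue.
(5/2833) = −1, so 5 is the smallest positive non-residue mod 2833.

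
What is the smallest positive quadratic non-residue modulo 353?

(2/353) = +1, so 2 is a residue.
(3/353) = −1, so 3 is the smallest positive non-residue mod 353.

3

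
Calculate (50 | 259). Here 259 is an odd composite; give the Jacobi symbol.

Pull out 2: since 259 ≡ 3 (mod 8), (2/259) = -1.
Reciprocity: 25 ≡ 1 and 259 ≡ 3 (mod 4), so (25/259) = +(259/25).
Reduce top mod 25: now compute (9/25).
Reciprocity: 9 ≡ 1 and 25 ≡ 1 (mod 4), so (9/25) = +(25/9).
Reduce top mod 9: now compute (7/9).
Reciprocity: 7 ≡ 3 and 9 ≡ 1 (mod 4), so (7/9) = +(9/7).
Reduce top mod 7: now compute (2/7).
Pull out 2: since 7 ≡ 7 (mod 8), (2/7) = +1.
Reached (1/7) = 1. Collecting the sign flips along the way, the symbol is -1.

-1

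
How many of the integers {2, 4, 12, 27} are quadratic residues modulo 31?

2

(2/31) = +1 → QR.
(4/31) = +1 → QR.
(12/31) = -1 → non-residue.
(27/31) = -1 → non-residue.
Total quadratic residues among the 4: 2.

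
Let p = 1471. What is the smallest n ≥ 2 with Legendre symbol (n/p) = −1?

(2/1471) = +1, so 2 is a residue.
(3/1471) = −1, so 3 is the smallest positive non-residue mod 1471.

3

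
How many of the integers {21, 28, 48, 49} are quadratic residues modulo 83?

4

(21/83) = +1 → QR.
(28/83) = +1 → QR.
(48/83) = +1 → QR.
(49/83) = +1 → QR.
Total quadratic residues among the 4: 4.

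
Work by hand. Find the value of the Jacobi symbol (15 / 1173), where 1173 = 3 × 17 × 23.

Reciprocity: 15 ≡ 3 and 1173 ≡ 1 (mod 4), so (15/1173) = +(1173/15).
Reduce top mod 15: now compute (3/15).
Reciprocity: 3 ≡ 3 and 15 ≡ 3 (mod 4), so (3/15) = −(15/3).
Reduce top mod 3: now compute (0/3).
Top reduces to 0: gcd > 1, so the symbol is 0.

0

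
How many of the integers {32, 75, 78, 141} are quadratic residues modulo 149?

(32/149) = -1 → non-residue.
(75/149) = -1 → non-residue.
(78/149) = -1 → non-residue.
(141/149) = -1 → non-residue.
Total quadratic residues among the 4: 0.

0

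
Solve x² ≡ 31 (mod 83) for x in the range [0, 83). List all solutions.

23, 60

Since 83 ≡ 3 (mod 4), a square root of 31 is 31^((83+1)/4) = 31^21 mod 83.
Repeated squaring: 31^2≡48, 31^4≡63, 31^8≡68, 31^16≡59 (mod 83).
31^21 = 31^(16+4+1) ≡ 23 (mod 83).
Check: 23² = 529 ≡ 31 (mod 83). The two roots are 23 and 60.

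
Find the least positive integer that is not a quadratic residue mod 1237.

2

(2/1237) = −1, so 2 is the smallest positive non-residue mod 1237.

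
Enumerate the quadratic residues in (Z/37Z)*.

1, 3, 4, 7, 9, 10, 11, 12, 16, 21, 25, 26, 27, 28, 30, 33, 34, 36

Square k = 1,…,18 (k and 37−k give the same square):
1²=1, 2²=4, 3²=9, 4²=16, 5²=25, 6²=36, 7²≡12, 8²≡27, 9²≡7, 10²≡26, 11²≡10, 12²≡33, 13²≡21, 14²≡11, 15²≡3, 16²≡34, 17²≡30, 18²≡28 (mod 37).
So the quadratic residues mod 37 are {1, 3, 4, 7, 9, 10, 11, 12, 16, 21, 25, 26, 27, 28, 30, 33, 34, 36}.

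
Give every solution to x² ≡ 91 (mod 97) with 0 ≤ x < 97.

97 ≡ 1 (mod 4), so we find a root by search.
Trying successive values, 24² = 576 ≡ 91 (mod 97). The other root is 97 − 24 = 73.

24, 73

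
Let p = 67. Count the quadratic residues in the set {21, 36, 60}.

(21/67) = +1 → QR.
(36/67) = +1 → QR.
(60/67) = +1 → QR.
Total quadratic residues among the 3: 3.

3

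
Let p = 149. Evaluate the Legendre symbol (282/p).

1

Euler's criterion: (282/149) ≡ 133^74 (mod 149).
133^2 ≡ 107 (mod 149)
133^4 ≡ 125 (mod 149)
133^8 ≡ 129 (mod 149)
133^16 ≡ 102 (mod 149)
133^32 ≡ 123 (mod 149)
133^64 ≡ 80 (mod 149)
133^74 = 133^(64+8+2) ≡ 1 (mod 149).
Result is 1, so (282/149) = 1.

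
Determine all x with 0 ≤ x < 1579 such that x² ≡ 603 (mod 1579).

233, 1346

Since 1579 ≡ 3 (mod 4), a square root of 603 is 603^((1579+1)/4) = 603^395 mod 1579.
Repeated squaring: 603^2≡439, 603^4≡83, 603^8≡573, 603^16≡1476, 603^32≡1135, 603^64≡1340, 603^128≡277, 603^256≡937 (mod 1579).
603^395 = 603^(256+128+8+2+1) ≡ 233 (mod 1579).
Check: 233² = 54289 ≡ 603 (mod 1579). The two roots are 233 and 1346.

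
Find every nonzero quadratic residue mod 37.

1 3 4 7 9 10 11 12 16 21 25 26 27 28 30 33 34 36

Square k = 1,…,18 (k and 37−k give the same square):
1²=1, 2²=4, 3²=9, 4²=16, 5²=25, 6²=36, 7²≡12, 8²≡27, 9²≡7, 10²≡26, 11²≡10, 12²≡33, 13²≡21, 14²≡11, 15²≡3, 16²≡34, 17²≡30, 18²≡28 (mod 37).
So the quadratic residues mod 37 are {1, 3, 4, 7, 9, 10, 11, 12, 16, 21, 25, 26, 27, 28, 30, 33, 34, 36}.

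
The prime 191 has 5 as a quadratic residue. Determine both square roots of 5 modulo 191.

Since 191 ≡ 3 (mod 4), a square root of 5 is 5^((191+1)/4) = 5^48 mod 191.
Repeated squaring: 5^2≡25, 5^4≡52, 5^8≡30, 5^16≡136, 5^32≡160 (mod 191).
5^48 = 5^(32+16) ≡ 177 (mod 191).
Check: 177² = 31329 ≡ 5 (mod 191). The two roots are 14 and 177.

14, 177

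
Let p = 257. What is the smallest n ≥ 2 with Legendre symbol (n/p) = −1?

3

(2/257) = +1, so 2 is a residue.
(3/257) = −1, so 3 is the smallest positive non-residue mod 257.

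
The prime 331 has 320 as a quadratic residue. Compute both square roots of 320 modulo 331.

122, 209

Since 331 ≡ 3 (mod 4), a square root of 320 is 320^((331+1)/4) = 320^83 mod 331.
Repeated squaring: 320^2≡121, 320^4≡77, 320^8≡302, 320^16≡179, 320^32≡265, 320^64≡53 (mod 331).
320^83 = 320^(64+16+2+1) ≡ 122 (mod 331).
Check: 122² = 14884 ≡ 320 (mod 331). The two roots are 122 and 209.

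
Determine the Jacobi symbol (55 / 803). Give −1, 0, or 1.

0

Reciprocity: 55 ≡ 3 and 803 ≡ 3 (mod 4), so (55/803) = −(803/55).
Reduce top mod 55: now compute (33/55).
Reciprocity: 33 ≡ 1 and 55 ≡ 3 (mod 4), so (33/55) = +(55/33).
Reduce top mod 33: now compute (22/33).
Pull out 2: since 33 ≡ 1 (mod 8), (2/33) = +1.
Reciprocity: 11 ≡ 3 and 33 ≡ 1 (mod 4), so (11/33) = +(33/11).
Reduce top mod 11: now compute (0/11).
Top reduces to 0: gcd > 1, so the symbol is 0.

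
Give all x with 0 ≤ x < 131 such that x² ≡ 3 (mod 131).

38, 93

Since 131 ≡ 3 (mod 4), a square root of 3 is 3^((131+1)/4) = 3^33 mod 131.
Repeated squaring: 3^2≡9, 3^4≡81, 3^8≡11, 3^16≡121, 3^32≡100 (mod 131).
3^33 = 3^(32+1) ≡ 38 (mod 131).
Check: 38² = 1444 ≡ 3 (mod 131). The two roots are 38 and 93.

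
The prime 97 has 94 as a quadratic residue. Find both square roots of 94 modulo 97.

97 ≡ 1 (mod 4), so we find a root by search.
Trying successive values, 26² = 676 ≡ 94 (mod 97). The other root is 97 − 26 = 71.

26, 71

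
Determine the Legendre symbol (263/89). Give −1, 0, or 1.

First reduce: 263 ≡ 85 (mod 89).
Reciprocity: 85 ≡ 1 and 89 ≡ 1 (mod 4), so (85/89) = +(89/85).
Reduce top mod 85: now compute (4/85).
Pull out 2^2: since 85 ≡ 5 (mod 8), (2/85) = -1, so (2/85)^2 = +1.
Reached (1/85) = 1. Collecting the sign flips along the way, the symbol is +1.

1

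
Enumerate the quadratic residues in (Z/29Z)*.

1 4 5 6 7 9 13 16 20 22 23 24 25 28

Square k = 1,…,14 (k and 29−k give the same square):
1²=1, 2²=4, 3²=9, 4²=16, 5²=25, 6²≡7, 7²≡20, 8²≡6, 9²≡23, 10²≡13, 11²≡5, 12²≡28, 13²≡24, 14²≡22 (mod 29).
So the quadratic residues mod 29 are {1, 4, 5, 6, 7, 9, 13, 16, 20, 22, 23, 24, 25, 28}.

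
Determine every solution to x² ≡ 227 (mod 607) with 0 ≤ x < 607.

Since 607 ≡ 3 (mod 4), a square root of 227 is 227^((607+1)/4) = 227^152 mod 607.
Repeated squaring: 227^2≡541, 227^4≡107, 227^8≡523, 227^16≡379, 227^32≡389, 227^64≡178, 227^128≡120 (mod 607).
227^152 = 227^(128+16+8) ≡ 138 (mod 607).
Check: 138² = 19044 ≡ 227 (mod 607). The two roots are 138 and 469.

138, 469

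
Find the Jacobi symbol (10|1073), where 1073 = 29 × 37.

-1

Pull out 2: since 1073 ≡ 1 (mod 8), (2/1073) = +1.
Reciprocity: 5 ≡ 1 and 1073 ≡ 1 (mod 4), so (5/1073) = +(1073/5).
Reduce top mod 5: now compute (3/5).
Reciprocity: 3 ≡ 3 and 5 ≡ 1 (mod 4), so (3/5) = +(5/3).
Reduce top mod 3: now compute (2/3).
Pull out 2: since 3 ≡ 3 (mod 8), (2/3) = -1.
Reached (1/3) = 1. Collecting the sign flips along the way, the symbol is -1.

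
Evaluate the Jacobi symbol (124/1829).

0

Pull out 2^2: since 1829 ≡ 5 (mod 8), (2/1829) = -1, so (2/1829)^2 = +1.
Reciprocity: 31 ≡ 3 and 1829 ≡ 1 (mod 4), so (31/1829) = +(1829/31).
Reduce top mod 31: now compute (0/31).
Top reduces to 0: gcd > 1, so the symbol is 0.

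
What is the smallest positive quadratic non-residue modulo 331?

(2/331) = −1, so 2 is the smallest positive non-residue mod 331.

2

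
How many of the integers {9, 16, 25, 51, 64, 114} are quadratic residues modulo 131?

5

(9/131) = +1 → QR.
(16/131) = +1 → QR.
(25/131) = +1 → QR.
(51/131) = -1 → non-residue.
(64/131) = +1 → QR.
(114/131) = +1 → QR.
Total quadratic residues among the 6: 5.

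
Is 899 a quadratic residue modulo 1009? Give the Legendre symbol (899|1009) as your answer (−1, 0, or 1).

Reciprocity: 899 ≡ 3 and 1009 ≡ 1 (mod 4), so (899/1009) = +(1009/899).
Reduce top mod 899: now compute (110/899).
Pull out 2: since 899 ≡ 3 (mod 8), (2/899) = -1.
Reciprocity: 55 ≡ 3 and 899 ≡ 3 (mod 4), so (55/899) = −(899/55).
Reduce top mod 55: now compute (19/55).
Reciprocity: 19 ≡ 3 and 55 ≡ 3 (mod 4), so (19/55) = −(55/19).
Reduce top mod 19: now compute (17/19).
Reciprocity: 17 ≡ 1 and 19 ≡ 3 (mod 4), so (17/19) = +(19/17).
Reduce top mod 17: now compute (2/17).
Pull out 2: since 17 ≡ 1 (mod 8), (2/17) = +1.
Reached (1/17) = 1. Collecting the sign flips along the way, the symbol is -1.

-1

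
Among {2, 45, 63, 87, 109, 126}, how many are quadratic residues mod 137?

5

(2/137) = +1 → QR.
(45/137) = -1 → non-residue.
(63/137) = +1 → QR.
(87/137) = +1 → QR.
(109/137) = +1 → QR.
(126/137) = +1 → QR.
Total quadratic residues among the 6: 5.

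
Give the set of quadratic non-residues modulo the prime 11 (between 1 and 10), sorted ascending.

Square k = 1,…,5 (k and 11−k give the same square):
1²=1, 2²=4, 3²=9, 4²≡5, 5²≡3 (mod 11).
The residues are {1, 3, 4, 5, 9}; the non-residues are the remaining 5 nonzero classes.

2,6,7,8,10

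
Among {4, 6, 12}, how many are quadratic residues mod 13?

(4/13) = +1 → QR.
(6/13) = -1 → non-residue.
(12/13) = +1 → QR.
Total quadratic residues among the 3: 2.

2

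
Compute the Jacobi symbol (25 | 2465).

Reciprocity: 25 ≡ 1 and 2465 ≡ 1 (mod 4), so (25/2465) = +(2465/25).
Reduce top mod 25: now compute (15/25).
Reciprocity: 15 ≡ 3 and 25 ≡ 1 (mod 4), so (15/25) = +(25/15).
Reduce top mod 15: now compute (10/15).
Pull out 2: since 15 ≡ 7 (mod 8), (2/15) = +1.
Reciprocity: 5 ≡ 1 and 15 ≡ 3 (mod 4), so (5/15) = +(15/5).
Reduce top mod 5: now compute (0/5).
Top reduces to 0: gcd > 1, so the symbol is 0.

0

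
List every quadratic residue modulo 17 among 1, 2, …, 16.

Square k = 1,…,8 (k and 17−k give the same square):
1²=1, 2²=4, 3²=9, 4²=16, 5²≡8, 6²≡2, 7²≡15, 8²≡13 (mod 17).
So the quadratic residues mod 17 are {1, 2, 4, 8, 9, 13, 15, 16}.

1 2 4 8 9 13 15 16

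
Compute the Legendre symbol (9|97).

1

Euler's criterion: (9/97) ≡ 9^48 (mod 97).
9^2 ≡ 81 (mod 97)
9^4 ≡ 62 (mod 97)
9^8 ≡ 61 (mod 97)
9^16 ≡ 35 (mod 97)
9^32 ≡ 61 (mod 97)
9^48 = 9^(32+16) ≡ 1 (mod 97).
Result is 1, so (9/97) = 1.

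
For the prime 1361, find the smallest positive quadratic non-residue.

(2/1361) = +1, so 2 is a residue.
(3/1361) = −1, so 3 is the smallest positive non-residue mod 1361.

3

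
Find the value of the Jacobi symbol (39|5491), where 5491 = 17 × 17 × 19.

1

Reciprocity: 39 ≡ 3 and 5491 ≡ 3 (mod 4), so (39/5491) = −(5491/39).
Reduce top mod 39: now compute (31/39).
Reciprocity: 31 ≡ 3 and 39 ≡ 3 (mod 4), so (31/39) = −(39/31).
Reduce top mod 31: now compute (8/31).
Pull out 2^3: since 31 ≡ 7 (mod 8), (2/31) = +1, so (2/31)^3 = +1.
Reached (1/31) = 1. Collecting the sign flips along the way, the symbol is +1.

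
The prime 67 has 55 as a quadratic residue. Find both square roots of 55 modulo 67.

16, 51

Since 67 ≡ 3 (mod 4), a square root of 55 is 55^((67+1)/4) = 55^17 mod 67.
Repeated squaring: 55^2≡10, 55^4≡33, 55^8≡17, 55^16≡21 (mod 67).
55^17 = 55^(16+1) ≡ 16 (mod 67).
Check: 16² = 256 ≡ 55 (mod 67). The two roots are 16 and 51.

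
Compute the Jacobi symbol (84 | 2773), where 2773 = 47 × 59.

1

Pull out 2^2: since 2773 ≡ 5 (mod 8), (2/2773) = -1, so (2/2773)^2 = +1.
Reciprocity: 21 ≡ 1 and 2773 ≡ 1 (mod 4), so (21/2773) = +(2773/21).
Reduce top mod 21: now compute (1/21).
Reached (1/21) = 1. Collecting the sign flips along the way, the symbol is +1.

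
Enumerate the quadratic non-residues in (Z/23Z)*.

Square k = 1,…,11 (k and 23−k give the same square):
1²=1, 2²=4, 3²=9, 4²=16, 5²≡2, 6²≡13, 7²≡3, 8²≡18, 9²≡12, 10²≡8, 11²≡6 (mod 23).
The residues are {1, 2, 3, 4, 6, 8, 9, 12, 13, 16, 18}; the non-residues are the remaining 11 nonzero classes.

5 7 10 11 14 15 17 19 20 21 22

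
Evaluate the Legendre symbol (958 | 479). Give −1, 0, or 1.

First reduce: 958 ≡ 0 (mod 479).
Top reduces to 0: gcd > 1, so the symbol is 0.

0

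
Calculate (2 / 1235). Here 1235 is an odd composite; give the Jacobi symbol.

-1

Pull out 2: since 1235 ≡ 3 (mod 8), (2/1235) = -1.
Reached (1/1235) = 1. Collecting the sign flips along the way, the symbol is -1.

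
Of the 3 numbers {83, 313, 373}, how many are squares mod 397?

(83/397) = +1 → QR.
(313/397) = -1 → non-residue.
(373/397) = -1 → non-residue.
Total quadratic residues among the 3: 1.

1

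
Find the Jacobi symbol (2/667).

-1

Pull out 2: since 667 ≡ 3 (mod 8), (2/667) = -1.
Reached (1/667) = 1. Collecting the sign flips along the way, the symbol is -1.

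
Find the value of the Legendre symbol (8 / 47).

Euler's criterion: (8/47) ≡ 8^23 (mod 47).
8^2 ≡ 17 (mod 47)
8^4 ≡ 7 (mod 47)
8^8 ≡ 2 (mod 47)
8^16 ≡ 4 (mod 47)
8^23 = 8^(16+4+2+1) ≡ 1 (mod 47).
Result is 1, so (8/47) = 1.

1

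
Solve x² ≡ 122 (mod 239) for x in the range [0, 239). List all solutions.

Since 239 ≡ 3 (mod 4), a square root of 122 is 122^((239+1)/4) = 122^60 mod 239.
Repeated squaring: 122^2≡66, 122^4≡54, 122^8≡48, 122^16≡153, 122^32≡226 (mod 239).
122^60 = 122^(32+16+8+4) ≡ 220 (mod 239).
Check: 220² = 48400 ≡ 122 (mod 239). The two roots are 19 and 220.

19, 220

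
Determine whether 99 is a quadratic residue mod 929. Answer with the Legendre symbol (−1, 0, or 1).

Euler's criterion: (99/929) ≡ 99^464 (mod 929).
99^2 ≡ 511 (mod 929)
99^4 ≡ 72 (mod 929)
99^8 ≡ 539 (mod 929)
99^16 ≡ 673 (mod 929)
99^32 ≡ 506 (mod 929)
99^64 ≡ 561 (mod 929)
99^128 ≡ 719 (mod 929)
99^256 ≡ 437 (mod 929)
99^464 = 99^(256+128+64+16) ≡ 1 (mod 929).
Result is 1, so (99/929) = 1.

1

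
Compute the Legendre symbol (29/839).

-1

Reciprocity: 29 ≡ 1 and 839 ≡ 3 (mod 4), so (29/839) = +(839/29).
Reduce top mod 29: now compute (27/29).
Reciprocity: 27 ≡ 3 and 29 ≡ 1 (mod 4), so (27/29) = +(29/27).
Reduce top mod 27: now compute (2/27).
Pull out 2: since 27 ≡ 3 (mod 8), (2/27) = -1.
Reached (1/27) = 1. Collecting the sign flips along the way, the symbol is -1.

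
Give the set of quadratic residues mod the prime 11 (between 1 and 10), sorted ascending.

1 3 4 5 9

Square k = 1,…,5 (k and 11−k give the same square):
1²=1, 2²=4, 3²=9, 4²≡5, 5²≡3 (mod 11).
So the quadratic residues mod 11 are {1, 3, 4, 5, 9}.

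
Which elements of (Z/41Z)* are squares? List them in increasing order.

1,2,4,5,8,9,10,16,18,20,21,23,25,31,32,33,36,37,39,40

Square k = 1,…,20 (k and 41−k give the same square):
1²=1, 2²=4, 3²=9, 4²=16, 5²=25, 6²=36, 7²≡8, 8²≡23, 9²≡40, 10²≡18, 11²≡39, 12²≡21, 13²≡5, 14²≡32, 15²≡20, 16²≡10, 17²≡2, 18²≡37, 19²≡33, 20²≡31 (mod 41).
So the quadratic residues mod 41 are {1, 2, 4, 5, 8, 9, 10, 16, 18, 20, 21, 23, 25, 31, 32, 33, 36, 37, 39, 40}.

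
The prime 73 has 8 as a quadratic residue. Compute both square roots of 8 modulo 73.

9, 64

73 ≡ 1 (mod 4), so we find a root by search.
Trying successive values, 9² = 81 ≡ 8 (mod 73). The other root is 73 − 9 = 64.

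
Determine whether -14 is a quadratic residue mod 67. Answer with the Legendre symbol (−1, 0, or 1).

First reduce: -14 ≡ 53 (mod 67).
Reciprocity: 53 ≡ 1 and 67 ≡ 3 (mod 4), so (53/67) = +(67/53).
Reduce top mod 53: now compute (14/53).
Pull out 2: since 53 ≡ 5 (mod 8), (2/53) = -1.
Reciprocity: 7 ≡ 3 and 53 ≡ 1 (mod 4), so (7/53) = +(53/7).
Reduce top mod 7: now compute (4/7).
Pull out 2^2: since 7 ≡ 7 (mod 8), (2/7) = +1, so (2/7)^2 = +1.
Reached (1/7) = 1. Collecting the sign flips along the way, the symbol is -1.

-1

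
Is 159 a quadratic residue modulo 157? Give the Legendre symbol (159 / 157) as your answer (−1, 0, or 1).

Euler's criterion: (159/157) ≡ 2^78 (mod 157).
2^2 ≡ 4 (mod 157)
2^4 ≡ 16 (mod 157)
2^8 ≡ 99 (mod 157)
2^16 ≡ 67 (mod 157)
2^32 ≡ 93 (mod 157)
2^64 ≡ 14 (mod 157)
2^78 = 2^(64+8+4+2) ≡ 156 (mod 157).
Result is 156 ≡ −1, so (159/157) = −1.

-1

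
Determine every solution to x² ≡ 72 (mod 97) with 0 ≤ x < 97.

97 ≡ 1 (mod 4), so we find a root by search.
Trying successive values, 13² = 169 ≡ 72 (mod 97). The other root is 97 − 13 = 84.

13, 84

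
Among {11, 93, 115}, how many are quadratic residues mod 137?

3

(11/137) = +1 → QR.
(93/137) = +1 → QR.
(115/137) = +1 → QR.
Total quadratic residues among the 3: 3.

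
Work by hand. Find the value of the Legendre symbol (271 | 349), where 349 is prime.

1

Reciprocity: 271 ≡ 3 and 349 ≡ 1 (mod 4), so (271/349) = +(349/271).
Reduce top mod 271: now compute (78/271).
Pull out 2: since 271 ≡ 7 (mod 8), (2/271) = +1.
Reciprocity: 39 ≡ 3 and 271 ≡ 3 (mod 4), so (39/271) = −(271/39).
Reduce top mod 39: now compute (37/39).
Reciprocity: 37 ≡ 1 and 39 ≡ 3 (mod 4), so (37/39) = +(39/37).
Reduce top mod 37: now compute (2/37).
Pull out 2: since 37 ≡ 5 (mod 8), (2/37) = -1.
Reached (1/37) = 1. Collecting the sign flips along the way, the symbol is +1.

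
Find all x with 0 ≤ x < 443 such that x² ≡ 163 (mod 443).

Since 443 ≡ 3 (mod 4), a square root of 163 is 163^((443+1)/4) = 163^111 mod 443.
Repeated squaring: 163^2≡432, 163^4≡121, 163^8≡22, 163^16≡41, 163^32≡352, 163^64≡307 (mod 443).
163^111 = 163^(64+32+8+4+2+1) ≡ 137 (mod 443).
Check: 137² = 18769 ≡ 163 (mod 443). The two roots are 137 and 306.

137, 306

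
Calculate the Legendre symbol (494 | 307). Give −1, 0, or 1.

Euler's criterion: (494/307) ≡ 187^153 (mod 307).
187^2 ≡ 278 (mod 307)
187^4 ≡ 227 (mod 307)
187^8 ≡ 260 (mod 307)
187^16 ≡ 60 (mod 307)
187^32 ≡ 223 (mod 307)
187^64 ≡ 302 (mod 307)
187^128 ≡ 25 (mod 307)
187^153 = 187^(128+16+8+1) ≡ 1 (mod 307).
Result is 1, so (494/307) = 1.

1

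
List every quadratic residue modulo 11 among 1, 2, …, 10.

Square k = 1,…,5 (k and 11−k give the same square):
1²=1, 2²=4, 3²=9, 4²≡5, 5²≡3 (mod 11).
So the quadratic residues mod 11 are {1, 3, 4, 5, 9}.

1, 3, 4, 5, 9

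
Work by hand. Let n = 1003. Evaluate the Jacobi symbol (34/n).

Pull out 2: since 1003 ≡ 3 (mod 8), (2/1003) = -1.
Reciprocity: 17 ≡ 1 and 1003 ≡ 3 (mod 4), so (17/1003) = +(1003/17).
Reduce top mod 17: now compute (0/17).
Top reduces to 0: gcd > 1, so the symbol is 0.

0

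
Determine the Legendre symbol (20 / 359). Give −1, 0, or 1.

1

Euler's criterion: (20/359) ≡ 20^179 (mod 359).
20^2 ≡ 41 (mod 359)
20^4 ≡ 245 (mod 359)
20^8 ≡ 72 (mod 359)
20^16 ≡ 158 (mod 359)
20^32 ≡ 193 (mod 359)
20^64 ≡ 272 (mod 359)
20^128 ≡ 30 (mod 359)
20^179 = 20^(128+32+16+2+1) ≡ 1 (mod 359).
Result is 1, so (20/359) = 1.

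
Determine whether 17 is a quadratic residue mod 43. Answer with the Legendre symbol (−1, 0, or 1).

Euler's criterion: (17/43) ≡ 17^21 (mod 43).
17^2 ≡ 31 (mod 43)
17^4 ≡ 15 (mod 43)
17^8 ≡ 10 (mod 43)
17^16 ≡ 14 (mod 43)
17^21 = 17^(16+4+1) ≡ 1 (mod 43).
Result is 1, so (17/43) = 1.

1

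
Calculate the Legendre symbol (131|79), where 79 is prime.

First reduce: 131 ≡ 52 (mod 79).
Pull out 2^2: since 79 ≡ 7 (mod 8), (2/79) = +1, so (2/79)^2 = +1.
Reciprocity: 13 ≡ 1 and 79 ≡ 3 (mod 4), so (13/79) = +(79/13).
Reduce top mod 13: now compute (1/13).
Reached (1/13) = 1. Collecting the sign flips along the way, the symbol is +1.

1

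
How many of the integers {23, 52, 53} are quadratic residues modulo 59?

1

(23/59) = -1 → non-residue.
(52/59) = -1 → non-residue.
(53/59) = +1 → QR.
Total quadratic residues among the 3: 1.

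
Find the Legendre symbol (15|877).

-1

Euler's criterion: (15/877) ≡ 15^438 (mod 877).
15^2 ≡ 225 (mod 877)
15^4 ≡ 636 (mod 877)
15^8 ≡ 199 (mod 877)
15^16 ≡ 136 (mod 877)
15^32 ≡ 79 (mod 877)
15^64 ≡ 102 (mod 877)
15^128 ≡ 757 (mod 877)
15^256 ≡ 368 (mod 877)
15^438 = 15^(256+128+32+16+4+2) ≡ 876 (mod 877).
Result is 876 ≡ −1, so (15/877) = −1.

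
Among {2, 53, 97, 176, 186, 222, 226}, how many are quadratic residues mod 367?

3

(2/367) = +1 → QR.
(53/367) = +1 → QR.
(97/367) = -1 → non-residue.
(176/367) = -1 → non-residue.
(186/367) = -1 → non-residue.
(222/367) = -1 → non-residue.
(226/367) = +1 → QR.
Total quadratic residues among the 7: 3.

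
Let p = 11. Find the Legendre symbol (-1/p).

-1

First reduce: -1 ≡ 10 (mod 11).
Pull out 2: since 11 ≡ 3 (mod 8), (2/11) = -1.
Reciprocity: 5 ≡ 1 and 11 ≡ 3 (mod 4), so (5/11) = +(11/5).
Reduce top mod 5: now compute (1/5).
Reached (1/5) = 1. Collecting the sign flips along the way, the symbol is -1.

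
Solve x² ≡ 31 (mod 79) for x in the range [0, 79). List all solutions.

30, 49

Since 79 ≡ 3 (mod 4), a square root of 31 is 31^((79+1)/4) = 31^20 mod 79.
Repeated squaring: 31^2≡13, 31^4≡11, 31^8≡42, 31^16≡26 (mod 79).
31^20 = 31^(16+4) ≡ 49 (mod 79).
Check: 49² = 2401 ≡ 31 (mod 79). The two roots are 30 and 49.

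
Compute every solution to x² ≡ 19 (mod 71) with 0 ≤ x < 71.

Since 71 ≡ 3 (mod 4), a square root of 19 is 19^((71+1)/4) = 19^18 mod 71.
Repeated squaring: 19^2≡6, 19^4≡36, 19^8≡18, 19^16≡40 (mod 71).
19^18 = 19^(16+2) ≡ 27 (mod 71).
Check: 27² = 729 ≡ 19 (mod 71). The two roots are 27 and 44.

27, 44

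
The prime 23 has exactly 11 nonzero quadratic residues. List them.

Square k = 1,…,11 (k and 23−k give the same square):
1²=1, 2²=4, 3²=9, 4²=16, 5²≡2, 6²≡13, 7²≡3, 8²≡18, 9²≡12, 10²≡8, 11²≡6 (mod 23).
So the quadratic residues mod 23 are {1, 2, 3, 4, 6, 8, 9, 12, 13, 16, 18}.

1, 2, 3, 4, 6, 8, 9, 12, 13, 16, 18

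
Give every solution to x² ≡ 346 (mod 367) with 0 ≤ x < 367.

142, 225

Since 367 ≡ 3 (mod 4), a square root of 346 is 346^((367+1)/4) = 346^92 mod 367.
Repeated squaring: 346^2≡74, 346^4≡338, 346^8≡107, 346^16≡72, 346^32≡46, 346^64≡281 (mod 367).
346^92 = 346^(64+16+8+4) ≡ 225 (mod 367).
Check: 225² = 50625 ≡ 346 (mod 367). The two roots are 142 and 225.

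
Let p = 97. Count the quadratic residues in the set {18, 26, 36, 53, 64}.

(18/97) = +1 → QR.
(26/97) = -1 → non-residue.
(36/97) = +1 → QR.
(53/97) = +1 → QR.
(64/97) = +1 → QR.
Total quadratic residues among the 5: 4.

4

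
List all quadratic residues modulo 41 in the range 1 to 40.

1, 2, 4, 5, 8, 9, 10, 16, 18, 20, 21, 23, 25, 31, 32, 33, 36, 37, 39, 40

Square k = 1,…,20 (k and 41−k give the same square):
1²=1, 2²=4, 3²=9, 4²=16, 5²=25, 6²=36, 7²≡8, 8²≡23, 9²≡40, 10²≡18, 11²≡39, 12²≡21, 13²≡5, 14²≡32, 15²≡20, 16²≡10, 17²≡2, 18²≡37, 19²≡33, 20²≡31 (mod 41).
So the quadratic residues mod 41 are {1, 2, 4, 5, 8, 9, 10, 16, 18, 20, 21, 23, 25, 31, 32, 33, 36, 37, 39, 40}.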